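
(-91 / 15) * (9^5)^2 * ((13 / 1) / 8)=-1374955315461 / 40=-34373882886.52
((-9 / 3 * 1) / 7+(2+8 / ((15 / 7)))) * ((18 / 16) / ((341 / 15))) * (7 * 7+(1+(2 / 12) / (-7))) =3507429 / 267344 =13.12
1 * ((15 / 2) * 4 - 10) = 20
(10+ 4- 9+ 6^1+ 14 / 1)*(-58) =-1450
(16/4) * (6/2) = 12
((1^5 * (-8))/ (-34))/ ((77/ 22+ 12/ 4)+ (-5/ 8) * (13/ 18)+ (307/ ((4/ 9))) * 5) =576/ 8469587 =0.00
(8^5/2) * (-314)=-5144576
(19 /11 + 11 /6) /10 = 47 /132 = 0.36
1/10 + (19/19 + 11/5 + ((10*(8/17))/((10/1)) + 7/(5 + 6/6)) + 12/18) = 1429/255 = 5.60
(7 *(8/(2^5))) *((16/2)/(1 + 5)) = 2.33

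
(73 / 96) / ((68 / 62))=2263 / 3264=0.69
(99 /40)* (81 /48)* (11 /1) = 29403 /640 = 45.94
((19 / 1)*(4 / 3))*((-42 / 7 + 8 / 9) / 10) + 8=-4.95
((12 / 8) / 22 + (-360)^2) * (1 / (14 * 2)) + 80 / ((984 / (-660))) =33012589 / 7216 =4574.92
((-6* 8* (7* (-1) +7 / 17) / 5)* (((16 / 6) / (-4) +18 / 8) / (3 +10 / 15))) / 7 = 3648 / 935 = 3.90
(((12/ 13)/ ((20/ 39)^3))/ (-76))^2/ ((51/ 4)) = 62462907/ 98192000000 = 0.00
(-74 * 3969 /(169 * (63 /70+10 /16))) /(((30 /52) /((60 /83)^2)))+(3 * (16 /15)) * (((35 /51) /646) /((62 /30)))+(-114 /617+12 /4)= -590643723840148051 /573756572684789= -1029.43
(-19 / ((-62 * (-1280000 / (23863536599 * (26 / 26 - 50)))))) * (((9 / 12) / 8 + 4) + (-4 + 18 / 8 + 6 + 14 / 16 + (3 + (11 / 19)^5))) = 1138102381660708140691 / 330952785920000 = 3438866.30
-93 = -93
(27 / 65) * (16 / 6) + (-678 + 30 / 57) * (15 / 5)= -2508672 / 1235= -2031.31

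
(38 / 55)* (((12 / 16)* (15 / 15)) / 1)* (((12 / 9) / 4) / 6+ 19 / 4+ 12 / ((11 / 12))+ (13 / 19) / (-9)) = 134081 / 14520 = 9.23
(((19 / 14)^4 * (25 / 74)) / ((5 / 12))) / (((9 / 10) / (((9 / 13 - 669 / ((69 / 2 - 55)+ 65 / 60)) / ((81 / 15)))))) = 64231962875 / 3229047276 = 19.89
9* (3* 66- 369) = -1539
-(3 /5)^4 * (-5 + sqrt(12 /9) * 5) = 81 /125 - 54 * sqrt(3) /125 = -0.10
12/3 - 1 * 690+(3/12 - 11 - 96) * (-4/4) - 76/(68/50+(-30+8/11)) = -232917/404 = -576.53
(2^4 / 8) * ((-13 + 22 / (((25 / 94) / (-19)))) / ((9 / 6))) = -158468 / 75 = -2112.91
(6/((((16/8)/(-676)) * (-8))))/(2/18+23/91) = 415233/596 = 696.70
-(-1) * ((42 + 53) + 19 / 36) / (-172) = -3439 / 6192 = -0.56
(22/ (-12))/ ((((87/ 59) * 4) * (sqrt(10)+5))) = -0.04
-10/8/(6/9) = -15/8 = -1.88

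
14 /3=4.67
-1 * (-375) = 375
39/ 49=0.80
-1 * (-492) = 492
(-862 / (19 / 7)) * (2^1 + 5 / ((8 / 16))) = -72408 / 19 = -3810.95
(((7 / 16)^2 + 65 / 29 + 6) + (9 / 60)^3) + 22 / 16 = 9104757 / 928000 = 9.81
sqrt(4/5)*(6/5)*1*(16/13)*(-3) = -576*sqrt(5)/325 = -3.96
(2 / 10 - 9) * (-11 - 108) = 5236 / 5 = 1047.20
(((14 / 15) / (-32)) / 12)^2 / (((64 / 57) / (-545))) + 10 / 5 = 70677401 / 35389440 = 2.00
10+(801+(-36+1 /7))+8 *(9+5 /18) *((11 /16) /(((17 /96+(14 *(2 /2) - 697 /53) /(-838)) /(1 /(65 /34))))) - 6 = 471754176056 /512365035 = 920.74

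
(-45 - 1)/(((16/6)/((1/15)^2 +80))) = -414023/300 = -1380.08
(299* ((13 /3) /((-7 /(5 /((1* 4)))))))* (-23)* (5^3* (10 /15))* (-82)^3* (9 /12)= -3851003950625 /21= -183381140505.95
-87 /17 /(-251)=87 /4267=0.02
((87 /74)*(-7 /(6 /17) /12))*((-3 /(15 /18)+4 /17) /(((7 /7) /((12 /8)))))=29029 /2960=9.81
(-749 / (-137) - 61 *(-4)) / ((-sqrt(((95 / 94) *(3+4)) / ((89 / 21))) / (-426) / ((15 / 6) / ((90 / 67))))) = 162579989 *sqrt(2384310) / 1639890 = 153085.39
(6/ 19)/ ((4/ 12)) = 18/ 19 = 0.95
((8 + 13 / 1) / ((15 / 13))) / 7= 13 / 5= 2.60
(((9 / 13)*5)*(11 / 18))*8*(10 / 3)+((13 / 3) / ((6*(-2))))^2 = 952597 / 16848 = 56.54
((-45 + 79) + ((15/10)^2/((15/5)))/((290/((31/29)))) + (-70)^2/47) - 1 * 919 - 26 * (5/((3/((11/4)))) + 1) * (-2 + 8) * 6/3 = -3988656789/1581080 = -2522.74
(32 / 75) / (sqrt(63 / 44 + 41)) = 64*sqrt(20537) / 140025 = 0.07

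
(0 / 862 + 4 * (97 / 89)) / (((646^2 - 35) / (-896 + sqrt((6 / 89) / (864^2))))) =-347648 / 37138009 + 97 * sqrt(534) / 713941085016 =-0.01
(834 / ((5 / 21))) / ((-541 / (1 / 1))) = -17514 / 2705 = -6.47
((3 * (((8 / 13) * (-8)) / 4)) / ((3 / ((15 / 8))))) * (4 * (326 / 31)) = -39120 / 403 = -97.07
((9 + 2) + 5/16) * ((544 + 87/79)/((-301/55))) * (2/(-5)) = 85738433/190232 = 450.70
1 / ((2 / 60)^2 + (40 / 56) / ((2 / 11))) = 6300 / 24757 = 0.25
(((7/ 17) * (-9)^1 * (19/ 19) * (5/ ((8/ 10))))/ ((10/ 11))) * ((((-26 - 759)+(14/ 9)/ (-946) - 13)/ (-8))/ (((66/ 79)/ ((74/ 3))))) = -20443505845/ 272448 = -75036.36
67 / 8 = 8.38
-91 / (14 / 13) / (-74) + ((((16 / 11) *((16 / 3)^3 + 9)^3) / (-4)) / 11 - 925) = -48686130478681 / 352483164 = -138123.28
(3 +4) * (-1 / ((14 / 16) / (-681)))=5448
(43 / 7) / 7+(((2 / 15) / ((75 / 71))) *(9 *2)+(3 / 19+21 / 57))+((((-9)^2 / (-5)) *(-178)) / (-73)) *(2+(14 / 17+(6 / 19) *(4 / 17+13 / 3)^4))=-3932476117749393 / 709542215375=-5542.27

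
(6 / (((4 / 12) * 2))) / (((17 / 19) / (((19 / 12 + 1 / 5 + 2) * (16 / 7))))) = 51756 / 595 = 86.98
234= 234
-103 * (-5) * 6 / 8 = 1545 / 4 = 386.25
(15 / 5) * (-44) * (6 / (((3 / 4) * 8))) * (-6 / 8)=99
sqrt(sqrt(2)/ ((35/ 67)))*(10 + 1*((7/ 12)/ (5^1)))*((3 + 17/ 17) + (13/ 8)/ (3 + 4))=47953*2^(1/ 4)*sqrt(2345)/ 39200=70.45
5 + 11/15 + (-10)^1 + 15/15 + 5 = 26/15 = 1.73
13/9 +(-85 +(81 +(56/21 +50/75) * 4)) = 97/9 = 10.78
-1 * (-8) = 8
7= 7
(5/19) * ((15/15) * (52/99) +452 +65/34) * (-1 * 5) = -38240875/63954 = -597.94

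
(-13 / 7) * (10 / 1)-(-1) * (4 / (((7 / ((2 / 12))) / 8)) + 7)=-227 / 21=-10.81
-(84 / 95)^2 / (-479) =7056 / 4322975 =0.00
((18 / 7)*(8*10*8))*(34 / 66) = 65280 / 77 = 847.79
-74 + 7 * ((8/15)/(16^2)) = -35513/480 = -73.99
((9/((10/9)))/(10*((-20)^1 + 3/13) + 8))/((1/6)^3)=-9.22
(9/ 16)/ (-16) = -9/ 256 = -0.04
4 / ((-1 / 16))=-64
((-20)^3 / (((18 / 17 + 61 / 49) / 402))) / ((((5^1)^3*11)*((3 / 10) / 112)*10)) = -37903.57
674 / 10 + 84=757 / 5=151.40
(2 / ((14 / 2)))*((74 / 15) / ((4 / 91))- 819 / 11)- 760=-749.21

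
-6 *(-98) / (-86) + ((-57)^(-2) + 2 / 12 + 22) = 4283351 / 279414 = 15.33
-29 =-29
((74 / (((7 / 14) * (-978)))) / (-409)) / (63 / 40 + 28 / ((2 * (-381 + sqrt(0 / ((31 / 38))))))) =0.00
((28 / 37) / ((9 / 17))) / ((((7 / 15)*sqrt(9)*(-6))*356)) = -85 / 177822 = -0.00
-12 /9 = -4 /3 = -1.33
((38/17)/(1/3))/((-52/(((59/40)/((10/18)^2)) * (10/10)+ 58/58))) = -329403/442000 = -0.75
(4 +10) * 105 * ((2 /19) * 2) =5880 /19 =309.47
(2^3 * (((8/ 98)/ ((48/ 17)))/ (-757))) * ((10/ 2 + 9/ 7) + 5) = -0.00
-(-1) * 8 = 8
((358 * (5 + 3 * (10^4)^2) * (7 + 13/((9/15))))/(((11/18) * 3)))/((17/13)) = 240146404002440/187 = 1284205368997.01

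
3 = 3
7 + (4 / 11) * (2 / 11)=855 / 121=7.07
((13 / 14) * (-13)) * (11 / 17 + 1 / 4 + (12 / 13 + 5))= -78377 / 952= -82.33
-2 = -2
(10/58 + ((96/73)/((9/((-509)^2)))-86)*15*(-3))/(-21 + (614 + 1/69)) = -248276791185/86623406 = -2866.16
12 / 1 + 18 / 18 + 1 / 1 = 14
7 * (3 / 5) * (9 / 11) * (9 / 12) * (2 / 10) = 567 / 1100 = 0.52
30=30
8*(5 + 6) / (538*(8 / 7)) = 77 / 538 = 0.14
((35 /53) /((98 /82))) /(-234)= -0.00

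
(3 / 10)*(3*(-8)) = -36 / 5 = -7.20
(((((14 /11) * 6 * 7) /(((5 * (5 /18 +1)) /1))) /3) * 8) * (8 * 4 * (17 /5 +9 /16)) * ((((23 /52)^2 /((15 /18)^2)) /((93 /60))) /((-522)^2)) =11432288 /6058248625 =0.00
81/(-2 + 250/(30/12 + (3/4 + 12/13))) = 17577/12566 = 1.40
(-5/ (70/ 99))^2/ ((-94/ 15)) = -147015/ 18424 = -7.98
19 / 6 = 3.17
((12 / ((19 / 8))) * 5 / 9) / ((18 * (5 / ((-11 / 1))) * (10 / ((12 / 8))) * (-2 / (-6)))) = -44 / 285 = -0.15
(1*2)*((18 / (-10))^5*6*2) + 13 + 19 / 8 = -10953033 / 25000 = -438.12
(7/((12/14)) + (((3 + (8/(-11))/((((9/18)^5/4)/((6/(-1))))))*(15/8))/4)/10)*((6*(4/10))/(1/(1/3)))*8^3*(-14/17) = -32632768/2805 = -11633.79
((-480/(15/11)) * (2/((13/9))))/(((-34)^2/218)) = -345312/3757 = -91.91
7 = 7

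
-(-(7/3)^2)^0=-1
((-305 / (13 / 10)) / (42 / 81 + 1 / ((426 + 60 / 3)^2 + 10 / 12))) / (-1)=49142403675 / 108609644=452.47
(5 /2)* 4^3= 160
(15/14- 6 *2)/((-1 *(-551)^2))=153/4250414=0.00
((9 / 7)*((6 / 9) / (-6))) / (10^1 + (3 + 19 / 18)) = -18 / 1771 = -0.01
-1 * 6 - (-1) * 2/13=-76/13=-5.85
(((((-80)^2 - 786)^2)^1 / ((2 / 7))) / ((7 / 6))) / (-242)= -390706.56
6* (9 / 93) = 0.58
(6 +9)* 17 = 255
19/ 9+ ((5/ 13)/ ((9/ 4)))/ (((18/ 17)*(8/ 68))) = 3668/ 1053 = 3.48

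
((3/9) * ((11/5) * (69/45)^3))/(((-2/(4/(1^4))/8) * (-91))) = 2141392/4606875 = 0.46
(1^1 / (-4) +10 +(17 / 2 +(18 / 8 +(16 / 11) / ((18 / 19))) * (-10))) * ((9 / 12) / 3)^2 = -7763 / 6336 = -1.23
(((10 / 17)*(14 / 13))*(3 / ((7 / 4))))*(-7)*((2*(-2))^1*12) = 80640 / 221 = 364.89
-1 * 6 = -6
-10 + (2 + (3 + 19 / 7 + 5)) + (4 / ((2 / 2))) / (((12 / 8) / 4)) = 281 / 21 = 13.38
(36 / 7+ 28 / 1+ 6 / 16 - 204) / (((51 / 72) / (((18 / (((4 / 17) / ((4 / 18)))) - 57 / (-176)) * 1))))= -4169.52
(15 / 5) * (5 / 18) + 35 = 215 / 6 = 35.83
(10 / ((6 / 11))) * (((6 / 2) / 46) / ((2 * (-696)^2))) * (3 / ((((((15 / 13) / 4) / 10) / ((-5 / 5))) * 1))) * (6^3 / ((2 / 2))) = -2145 / 77372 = -0.03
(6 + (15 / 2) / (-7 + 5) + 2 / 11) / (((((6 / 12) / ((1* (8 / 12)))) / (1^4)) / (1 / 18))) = 107 / 594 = 0.18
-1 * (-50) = 50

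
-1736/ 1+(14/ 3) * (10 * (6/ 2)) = -1596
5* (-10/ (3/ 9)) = -150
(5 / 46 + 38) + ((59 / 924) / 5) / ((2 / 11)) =737617 / 19320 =38.18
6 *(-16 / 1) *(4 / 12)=-32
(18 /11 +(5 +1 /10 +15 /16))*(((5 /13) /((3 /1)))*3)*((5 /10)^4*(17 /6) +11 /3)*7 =5814333 /73216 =79.41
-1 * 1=-1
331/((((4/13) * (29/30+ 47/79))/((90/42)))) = 76485825/51814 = 1476.16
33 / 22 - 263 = -523 / 2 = -261.50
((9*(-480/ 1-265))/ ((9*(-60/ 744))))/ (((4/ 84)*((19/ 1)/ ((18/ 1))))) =3491964/ 19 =183787.58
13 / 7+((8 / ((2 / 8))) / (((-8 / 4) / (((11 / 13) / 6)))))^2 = 73981 / 10647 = 6.95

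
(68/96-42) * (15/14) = -4955/112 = -44.24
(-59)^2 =3481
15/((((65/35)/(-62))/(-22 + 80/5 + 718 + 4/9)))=-356770.26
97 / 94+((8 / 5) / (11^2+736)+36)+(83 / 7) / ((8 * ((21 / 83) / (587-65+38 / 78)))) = 4087618519217 / 1319540040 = 3097.76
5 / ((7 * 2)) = 5 / 14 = 0.36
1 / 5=0.20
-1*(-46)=46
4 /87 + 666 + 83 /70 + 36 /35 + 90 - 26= 891893 /1218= 732.26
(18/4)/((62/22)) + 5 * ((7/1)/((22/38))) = 42319/682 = 62.05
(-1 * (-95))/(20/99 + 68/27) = 34.92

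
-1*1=-1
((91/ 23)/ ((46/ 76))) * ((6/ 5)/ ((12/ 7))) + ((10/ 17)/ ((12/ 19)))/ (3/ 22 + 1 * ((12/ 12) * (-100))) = 4.57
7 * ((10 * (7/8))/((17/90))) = 11025/34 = 324.26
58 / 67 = 0.87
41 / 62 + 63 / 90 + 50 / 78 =12104 / 6045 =2.00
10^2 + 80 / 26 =1340 / 13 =103.08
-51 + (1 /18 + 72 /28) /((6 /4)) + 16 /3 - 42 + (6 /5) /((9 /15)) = -15860 /189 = -83.92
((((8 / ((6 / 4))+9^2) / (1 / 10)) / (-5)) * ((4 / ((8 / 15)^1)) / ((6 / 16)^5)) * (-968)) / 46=3674776.71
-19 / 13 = -1.46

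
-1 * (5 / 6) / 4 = -5 / 24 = -0.21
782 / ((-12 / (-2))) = 130.33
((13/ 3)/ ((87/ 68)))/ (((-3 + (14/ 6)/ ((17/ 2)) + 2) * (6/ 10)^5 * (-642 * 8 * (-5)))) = -2348125/ 1004366628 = -0.00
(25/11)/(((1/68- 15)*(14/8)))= -6800/78463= -0.09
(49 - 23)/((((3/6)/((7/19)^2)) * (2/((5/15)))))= 1274/1083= 1.18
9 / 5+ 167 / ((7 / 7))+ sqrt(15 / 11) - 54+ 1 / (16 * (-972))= sqrt(165) / 11+ 8926843 / 77760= 115.97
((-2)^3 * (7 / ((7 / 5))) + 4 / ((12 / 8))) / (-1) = 112 / 3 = 37.33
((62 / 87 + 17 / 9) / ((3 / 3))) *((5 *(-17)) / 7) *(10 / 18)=-41225 / 2349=-17.55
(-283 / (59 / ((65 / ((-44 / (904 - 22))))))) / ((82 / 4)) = 8112195 / 26609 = 304.87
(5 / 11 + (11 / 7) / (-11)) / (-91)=-0.00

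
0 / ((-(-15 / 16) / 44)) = 0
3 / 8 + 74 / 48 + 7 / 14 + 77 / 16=347 / 48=7.23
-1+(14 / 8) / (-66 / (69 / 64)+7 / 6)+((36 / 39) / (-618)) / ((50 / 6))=-1.03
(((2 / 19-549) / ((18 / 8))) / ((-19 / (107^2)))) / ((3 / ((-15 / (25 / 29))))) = -13850588036 / 16245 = -852606.22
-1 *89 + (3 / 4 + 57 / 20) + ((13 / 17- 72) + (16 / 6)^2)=-114386 / 765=-149.52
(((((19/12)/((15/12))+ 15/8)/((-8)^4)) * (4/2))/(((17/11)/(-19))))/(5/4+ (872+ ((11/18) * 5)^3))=-19146699/915516139520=-0.00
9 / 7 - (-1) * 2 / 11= 113 / 77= 1.47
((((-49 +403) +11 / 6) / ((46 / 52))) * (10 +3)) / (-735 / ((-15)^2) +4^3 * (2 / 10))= 138775 / 253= 548.52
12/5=2.40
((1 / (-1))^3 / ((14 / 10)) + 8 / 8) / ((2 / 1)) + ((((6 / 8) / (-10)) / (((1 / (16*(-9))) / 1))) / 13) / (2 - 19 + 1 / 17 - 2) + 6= 9118 / 1495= 6.10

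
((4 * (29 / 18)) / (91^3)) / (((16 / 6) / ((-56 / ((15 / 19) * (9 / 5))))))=-1102 / 8719893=-0.00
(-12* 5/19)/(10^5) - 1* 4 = -380003/95000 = -4.00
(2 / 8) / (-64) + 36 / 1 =9215 / 256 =36.00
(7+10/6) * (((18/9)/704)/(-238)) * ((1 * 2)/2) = -13/125664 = -0.00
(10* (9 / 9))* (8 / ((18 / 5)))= 200 / 9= 22.22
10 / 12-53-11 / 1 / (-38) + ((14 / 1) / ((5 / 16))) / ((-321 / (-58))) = -445049 / 10165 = -43.78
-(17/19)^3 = -4913/6859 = -0.72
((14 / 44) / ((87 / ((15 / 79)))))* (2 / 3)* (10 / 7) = 50 / 75603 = 0.00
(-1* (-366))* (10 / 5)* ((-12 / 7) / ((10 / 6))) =-26352 / 35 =-752.91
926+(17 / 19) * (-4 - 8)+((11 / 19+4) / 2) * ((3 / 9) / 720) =25041629 / 27360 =915.26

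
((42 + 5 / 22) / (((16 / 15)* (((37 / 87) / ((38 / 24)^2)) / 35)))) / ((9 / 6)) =1701997675 / 312576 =5445.07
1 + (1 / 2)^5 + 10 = 353 / 32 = 11.03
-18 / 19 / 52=-0.02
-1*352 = -352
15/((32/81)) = 1215/32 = 37.97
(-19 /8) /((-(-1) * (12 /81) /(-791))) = 405783 /32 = 12680.72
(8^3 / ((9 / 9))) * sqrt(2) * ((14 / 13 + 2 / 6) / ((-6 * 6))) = -7040 * sqrt(2) / 351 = -28.36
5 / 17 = 0.29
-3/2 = -1.50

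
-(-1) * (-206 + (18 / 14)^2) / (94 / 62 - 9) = 310403 / 11368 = 27.30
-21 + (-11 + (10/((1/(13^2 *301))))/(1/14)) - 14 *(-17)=7121866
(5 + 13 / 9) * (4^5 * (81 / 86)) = 267264 / 43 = 6215.44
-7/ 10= -0.70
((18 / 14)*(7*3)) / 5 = 27 / 5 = 5.40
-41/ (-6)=41/ 6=6.83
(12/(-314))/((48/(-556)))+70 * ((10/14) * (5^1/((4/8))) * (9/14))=707473/2198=321.87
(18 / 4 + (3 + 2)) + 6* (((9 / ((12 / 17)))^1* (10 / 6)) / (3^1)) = 52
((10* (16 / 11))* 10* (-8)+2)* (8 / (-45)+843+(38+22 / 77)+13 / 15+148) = -4145719876 / 3465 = -1196455.95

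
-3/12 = -1/4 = -0.25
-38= -38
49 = 49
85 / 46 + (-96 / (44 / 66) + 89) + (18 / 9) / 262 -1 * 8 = -368457 / 6026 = -61.14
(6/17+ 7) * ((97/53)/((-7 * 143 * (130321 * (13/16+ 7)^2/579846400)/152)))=-658228379648/4418670685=-148.97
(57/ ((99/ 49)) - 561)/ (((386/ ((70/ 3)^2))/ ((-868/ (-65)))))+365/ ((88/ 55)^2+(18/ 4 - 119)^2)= -9805700963148940/ 977131196613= -10035.19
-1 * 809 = -809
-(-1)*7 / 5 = 7 / 5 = 1.40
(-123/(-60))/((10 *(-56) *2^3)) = -41/89600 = -0.00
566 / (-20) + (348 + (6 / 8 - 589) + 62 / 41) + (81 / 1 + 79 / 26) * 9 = 5216027 / 10660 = 489.31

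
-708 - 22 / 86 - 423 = -48644 / 43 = -1131.26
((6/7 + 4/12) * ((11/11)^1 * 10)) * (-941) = -235250/21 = -11202.38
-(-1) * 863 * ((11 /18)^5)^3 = 3604965170205706813 /6746640616477458432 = 0.53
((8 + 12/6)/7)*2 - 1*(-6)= 62/7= 8.86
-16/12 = -4/3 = -1.33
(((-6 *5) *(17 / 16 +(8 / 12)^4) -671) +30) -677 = -292853 / 216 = -1355.80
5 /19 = 0.26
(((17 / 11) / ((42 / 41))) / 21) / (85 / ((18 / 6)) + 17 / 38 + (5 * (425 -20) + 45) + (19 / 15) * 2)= 66215 / 1936760133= 0.00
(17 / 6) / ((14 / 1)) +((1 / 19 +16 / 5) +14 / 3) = 64811 / 7980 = 8.12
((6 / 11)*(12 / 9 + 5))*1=38 / 11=3.45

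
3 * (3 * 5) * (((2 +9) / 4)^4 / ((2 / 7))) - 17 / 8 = 4610827 / 512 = 9005.52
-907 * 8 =-7256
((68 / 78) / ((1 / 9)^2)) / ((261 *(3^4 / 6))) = 68 / 3393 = 0.02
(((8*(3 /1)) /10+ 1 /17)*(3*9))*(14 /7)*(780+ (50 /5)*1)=1783188 /17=104893.41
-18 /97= -0.19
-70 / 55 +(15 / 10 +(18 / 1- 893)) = -874.77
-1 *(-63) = 63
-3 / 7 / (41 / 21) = -9 / 41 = -0.22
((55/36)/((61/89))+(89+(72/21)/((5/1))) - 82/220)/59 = 77395133/49882140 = 1.55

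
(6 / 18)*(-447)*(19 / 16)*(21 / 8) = -59451 / 128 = -464.46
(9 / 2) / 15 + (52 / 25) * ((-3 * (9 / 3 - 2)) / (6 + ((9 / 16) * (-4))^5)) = 0.42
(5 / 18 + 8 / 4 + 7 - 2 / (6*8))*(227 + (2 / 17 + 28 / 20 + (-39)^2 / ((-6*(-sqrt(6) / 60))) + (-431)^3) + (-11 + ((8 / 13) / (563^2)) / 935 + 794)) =-5128138315661012519 / 6934964751 + 561925*sqrt(6) / 24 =-739403987.04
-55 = -55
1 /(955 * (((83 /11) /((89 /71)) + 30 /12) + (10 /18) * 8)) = 17622 /218168795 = 0.00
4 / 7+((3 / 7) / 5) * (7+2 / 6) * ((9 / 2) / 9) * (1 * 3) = 53 / 35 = 1.51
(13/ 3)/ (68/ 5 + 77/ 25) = 325/ 1251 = 0.26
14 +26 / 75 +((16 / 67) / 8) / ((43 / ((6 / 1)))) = 3100856 / 216075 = 14.35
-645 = -645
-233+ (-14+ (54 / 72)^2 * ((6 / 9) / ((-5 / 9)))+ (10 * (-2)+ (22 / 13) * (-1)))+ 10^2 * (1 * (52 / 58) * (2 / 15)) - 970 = -55528177 / 45240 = -1227.41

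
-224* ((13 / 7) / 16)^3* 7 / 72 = -2197 / 64512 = -0.03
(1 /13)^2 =1 /169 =0.01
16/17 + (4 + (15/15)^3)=101/17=5.94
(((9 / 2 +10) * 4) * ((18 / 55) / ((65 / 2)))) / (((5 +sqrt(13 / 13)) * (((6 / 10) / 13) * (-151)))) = -116 / 8305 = -0.01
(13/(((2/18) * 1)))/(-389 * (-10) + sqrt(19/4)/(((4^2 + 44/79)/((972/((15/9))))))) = 540739953000/17971446038629 -2448193410 * sqrt(19)/17971446038629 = 0.03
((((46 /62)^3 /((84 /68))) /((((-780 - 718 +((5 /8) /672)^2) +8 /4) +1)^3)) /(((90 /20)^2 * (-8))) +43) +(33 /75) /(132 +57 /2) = 33171521666620934874479465877755845904537 /771381557575491010913306736937526843625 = 43.00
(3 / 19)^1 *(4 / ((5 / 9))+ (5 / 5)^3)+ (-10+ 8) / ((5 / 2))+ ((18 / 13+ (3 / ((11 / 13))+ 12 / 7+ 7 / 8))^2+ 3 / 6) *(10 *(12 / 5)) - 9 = 1036027488781 / 761520760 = 1360.47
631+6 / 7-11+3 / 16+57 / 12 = 70089 / 112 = 625.79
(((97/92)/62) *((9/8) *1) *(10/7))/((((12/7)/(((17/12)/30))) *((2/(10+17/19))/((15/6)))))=24735/2412544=0.01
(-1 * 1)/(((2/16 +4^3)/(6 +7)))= -104/513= -0.20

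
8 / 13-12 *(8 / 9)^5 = -1546472 / 255879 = -6.04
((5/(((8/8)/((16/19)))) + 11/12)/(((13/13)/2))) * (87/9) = 99.13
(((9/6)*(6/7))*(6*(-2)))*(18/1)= -1944/7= -277.71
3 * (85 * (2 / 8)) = 255 / 4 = 63.75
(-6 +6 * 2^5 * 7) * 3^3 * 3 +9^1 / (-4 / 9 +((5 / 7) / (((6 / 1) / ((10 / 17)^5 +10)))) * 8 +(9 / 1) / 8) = 796619914659630 / 7350324551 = 108378.88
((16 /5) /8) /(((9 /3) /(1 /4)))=1 /30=0.03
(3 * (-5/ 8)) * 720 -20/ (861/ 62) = -1163590/ 861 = -1351.44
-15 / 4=-3.75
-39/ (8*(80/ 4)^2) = -39/ 3200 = -0.01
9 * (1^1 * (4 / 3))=12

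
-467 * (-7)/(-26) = -3269/26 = -125.73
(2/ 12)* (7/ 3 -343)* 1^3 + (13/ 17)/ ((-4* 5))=-173857/ 3060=-56.82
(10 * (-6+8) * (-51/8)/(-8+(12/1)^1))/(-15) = 17/8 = 2.12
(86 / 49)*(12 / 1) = 1032 / 49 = 21.06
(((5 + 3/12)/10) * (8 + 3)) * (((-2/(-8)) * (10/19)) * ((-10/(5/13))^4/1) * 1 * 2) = 13195182/19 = 694483.26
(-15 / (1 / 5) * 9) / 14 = -675 / 14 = -48.21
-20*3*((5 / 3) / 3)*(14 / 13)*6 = -215.38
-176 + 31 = -145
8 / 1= 8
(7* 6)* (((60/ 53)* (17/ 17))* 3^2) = 22680/ 53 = 427.92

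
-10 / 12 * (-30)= 25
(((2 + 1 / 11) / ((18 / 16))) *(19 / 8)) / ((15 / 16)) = 4.71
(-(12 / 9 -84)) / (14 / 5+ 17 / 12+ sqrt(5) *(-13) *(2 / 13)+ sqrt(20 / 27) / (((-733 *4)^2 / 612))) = 2664953440 / (-64474680 *sqrt(5)+ 510 *sqrt(15)+ 135934117) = -323.67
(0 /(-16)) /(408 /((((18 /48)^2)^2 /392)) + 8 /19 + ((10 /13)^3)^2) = 0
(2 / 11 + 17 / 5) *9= 1773 / 55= 32.24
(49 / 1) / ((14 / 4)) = 14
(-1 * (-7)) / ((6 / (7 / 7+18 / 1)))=133 / 6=22.17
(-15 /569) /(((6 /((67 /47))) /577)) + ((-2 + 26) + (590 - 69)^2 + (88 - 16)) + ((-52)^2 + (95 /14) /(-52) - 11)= 5338884643955 /19468904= 274226.26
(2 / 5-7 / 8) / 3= -19 / 120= -0.16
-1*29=-29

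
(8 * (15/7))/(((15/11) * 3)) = 88/21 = 4.19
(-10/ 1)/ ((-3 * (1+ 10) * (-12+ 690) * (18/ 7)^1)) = 35/ 201366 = 0.00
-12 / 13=-0.92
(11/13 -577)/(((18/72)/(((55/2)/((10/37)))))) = -3048430/13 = -234494.62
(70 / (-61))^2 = 4900 / 3721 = 1.32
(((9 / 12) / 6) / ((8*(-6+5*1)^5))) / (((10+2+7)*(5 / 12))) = -3 / 1520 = -0.00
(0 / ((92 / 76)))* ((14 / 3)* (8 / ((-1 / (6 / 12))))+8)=0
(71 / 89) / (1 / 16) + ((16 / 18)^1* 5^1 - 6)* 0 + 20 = 32.76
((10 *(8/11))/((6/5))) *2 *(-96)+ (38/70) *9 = -446119/385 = -1158.75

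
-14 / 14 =-1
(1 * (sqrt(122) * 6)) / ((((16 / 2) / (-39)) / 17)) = -1989 * sqrt(122) / 4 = -5492.31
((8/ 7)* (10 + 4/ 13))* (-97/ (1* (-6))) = 51992/ 273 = 190.45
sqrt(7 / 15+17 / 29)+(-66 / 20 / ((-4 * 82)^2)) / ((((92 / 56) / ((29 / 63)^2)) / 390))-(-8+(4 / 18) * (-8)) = sqrt(199230) / 435+762004793 / 77944608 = 10.80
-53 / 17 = -3.12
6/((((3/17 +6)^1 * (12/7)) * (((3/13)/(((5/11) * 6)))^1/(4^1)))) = 884/33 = 26.79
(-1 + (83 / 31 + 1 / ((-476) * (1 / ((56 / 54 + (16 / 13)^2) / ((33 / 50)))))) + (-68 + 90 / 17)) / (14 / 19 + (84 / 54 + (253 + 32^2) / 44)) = -2576777312336 / 1322028460935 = -1.95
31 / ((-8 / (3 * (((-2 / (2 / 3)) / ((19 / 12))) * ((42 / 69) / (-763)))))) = -837 / 47633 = -0.02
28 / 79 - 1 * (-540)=42688 / 79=540.35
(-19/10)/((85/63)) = -1197/850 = -1.41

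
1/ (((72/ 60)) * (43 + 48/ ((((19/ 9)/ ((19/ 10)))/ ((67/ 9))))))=25/ 10938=0.00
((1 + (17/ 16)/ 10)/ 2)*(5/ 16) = 177/ 1024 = 0.17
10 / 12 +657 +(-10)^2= 4547 / 6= 757.83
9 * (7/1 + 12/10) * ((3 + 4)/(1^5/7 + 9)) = 18081/320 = 56.50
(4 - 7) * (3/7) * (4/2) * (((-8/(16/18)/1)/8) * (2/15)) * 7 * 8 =108/5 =21.60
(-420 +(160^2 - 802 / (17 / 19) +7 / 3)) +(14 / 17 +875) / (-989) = 1224915898 / 50439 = 24285.09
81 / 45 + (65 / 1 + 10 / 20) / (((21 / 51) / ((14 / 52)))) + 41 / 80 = 9389 / 208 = 45.14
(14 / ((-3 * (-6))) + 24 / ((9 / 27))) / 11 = 655 / 99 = 6.62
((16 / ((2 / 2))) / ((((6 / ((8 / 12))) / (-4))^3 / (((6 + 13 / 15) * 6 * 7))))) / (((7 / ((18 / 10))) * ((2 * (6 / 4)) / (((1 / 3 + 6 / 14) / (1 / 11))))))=-37126144 / 127575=-291.01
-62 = -62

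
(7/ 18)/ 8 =0.05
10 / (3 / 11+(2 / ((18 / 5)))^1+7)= 198 / 155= 1.28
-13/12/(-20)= 13/240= 0.05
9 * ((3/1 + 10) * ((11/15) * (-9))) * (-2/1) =7722/5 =1544.40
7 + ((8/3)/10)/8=7.03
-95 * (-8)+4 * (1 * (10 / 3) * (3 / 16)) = 1525 / 2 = 762.50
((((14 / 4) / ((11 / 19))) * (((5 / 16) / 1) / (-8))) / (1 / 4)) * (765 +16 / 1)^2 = -36874915 / 64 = -576170.55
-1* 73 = -73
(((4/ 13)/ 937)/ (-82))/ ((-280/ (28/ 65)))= 1/ 162311825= 0.00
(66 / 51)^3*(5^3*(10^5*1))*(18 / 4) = 598950000000 / 4913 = 121911255.85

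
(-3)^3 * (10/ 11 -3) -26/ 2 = 478/ 11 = 43.45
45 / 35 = 9 / 7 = 1.29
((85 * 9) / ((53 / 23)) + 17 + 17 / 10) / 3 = 185861 / 1590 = 116.89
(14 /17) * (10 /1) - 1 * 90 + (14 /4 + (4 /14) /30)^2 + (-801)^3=-385287676094827 /749700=-513922470.45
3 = 3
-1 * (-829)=829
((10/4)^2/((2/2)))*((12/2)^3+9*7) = 6975/4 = 1743.75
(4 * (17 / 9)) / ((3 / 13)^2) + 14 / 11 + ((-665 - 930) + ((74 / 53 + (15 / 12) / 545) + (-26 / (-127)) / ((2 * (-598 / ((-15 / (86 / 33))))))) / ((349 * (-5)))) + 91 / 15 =-3262189497039631337 / 2256345031912290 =-1445.78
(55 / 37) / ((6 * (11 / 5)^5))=15625 / 3250302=0.00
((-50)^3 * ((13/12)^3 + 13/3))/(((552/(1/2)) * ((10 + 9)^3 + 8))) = -151328125/1637532288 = -0.09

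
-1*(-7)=7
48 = 48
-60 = -60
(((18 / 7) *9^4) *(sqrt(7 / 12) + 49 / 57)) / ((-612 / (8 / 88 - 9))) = 15309 *sqrt(21) / 374 + 750141 / 3553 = 398.71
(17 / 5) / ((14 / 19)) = 323 / 70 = 4.61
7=7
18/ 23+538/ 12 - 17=3949/ 138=28.62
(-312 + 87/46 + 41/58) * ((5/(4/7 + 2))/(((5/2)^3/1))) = -5778388/150075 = -38.50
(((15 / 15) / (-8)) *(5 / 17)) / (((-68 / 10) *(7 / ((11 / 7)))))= 275 / 226576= 0.00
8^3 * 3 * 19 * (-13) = -379392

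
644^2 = 414736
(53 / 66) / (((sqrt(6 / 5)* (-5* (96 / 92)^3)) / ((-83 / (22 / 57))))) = 1016930027* sqrt(30) / 200724480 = 27.75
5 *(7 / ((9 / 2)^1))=70 / 9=7.78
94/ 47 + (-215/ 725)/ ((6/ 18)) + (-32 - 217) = -35944/ 145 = -247.89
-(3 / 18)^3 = -1 / 216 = -0.00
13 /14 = 0.93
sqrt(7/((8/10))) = sqrt(35)/2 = 2.96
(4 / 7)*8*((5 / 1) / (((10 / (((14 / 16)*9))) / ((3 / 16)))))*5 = 135 / 8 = 16.88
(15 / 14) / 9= 5 / 42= 0.12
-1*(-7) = 7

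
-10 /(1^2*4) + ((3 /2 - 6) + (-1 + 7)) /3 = -2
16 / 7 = 2.29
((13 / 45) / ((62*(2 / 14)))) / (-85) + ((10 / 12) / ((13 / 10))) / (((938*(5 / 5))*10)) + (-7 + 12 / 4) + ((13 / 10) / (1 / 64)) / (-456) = -229819599431 / 54944334900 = -4.18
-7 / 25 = -0.28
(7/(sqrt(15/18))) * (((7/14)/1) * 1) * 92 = 322 * sqrt(30)/5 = 352.73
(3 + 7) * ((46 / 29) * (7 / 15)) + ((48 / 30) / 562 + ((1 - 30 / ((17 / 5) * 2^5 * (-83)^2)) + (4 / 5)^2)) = 10358677711811 / 1145224604400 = 9.05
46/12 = 23/6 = 3.83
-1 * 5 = -5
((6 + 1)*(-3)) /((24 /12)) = -21 /2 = -10.50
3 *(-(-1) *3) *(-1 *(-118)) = 1062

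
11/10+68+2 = 71.10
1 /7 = 0.14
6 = 6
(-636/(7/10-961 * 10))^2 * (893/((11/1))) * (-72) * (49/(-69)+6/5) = -1085250183680/86524731711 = -12.54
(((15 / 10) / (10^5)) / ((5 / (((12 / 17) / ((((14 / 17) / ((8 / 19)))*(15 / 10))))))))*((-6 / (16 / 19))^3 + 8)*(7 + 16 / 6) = -750259 / 304000000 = -0.00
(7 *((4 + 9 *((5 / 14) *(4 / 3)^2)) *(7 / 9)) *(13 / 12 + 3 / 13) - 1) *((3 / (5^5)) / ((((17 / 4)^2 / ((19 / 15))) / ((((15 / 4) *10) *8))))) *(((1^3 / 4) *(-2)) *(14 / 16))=-12791408 / 21133125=-0.61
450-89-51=310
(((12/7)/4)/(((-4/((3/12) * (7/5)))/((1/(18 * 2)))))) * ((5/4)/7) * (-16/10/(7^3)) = 1/1152480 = 0.00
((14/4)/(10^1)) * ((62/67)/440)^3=208537/64050488480000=0.00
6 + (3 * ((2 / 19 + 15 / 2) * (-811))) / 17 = -41133 / 38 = -1082.45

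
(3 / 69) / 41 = 1 / 943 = 0.00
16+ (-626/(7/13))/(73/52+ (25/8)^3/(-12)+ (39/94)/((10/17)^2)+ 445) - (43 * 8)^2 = -34595255427782160/292380761323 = -118322.61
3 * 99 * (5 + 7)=3564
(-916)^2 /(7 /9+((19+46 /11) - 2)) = 38209.08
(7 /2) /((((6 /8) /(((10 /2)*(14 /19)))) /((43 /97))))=42140 /5529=7.62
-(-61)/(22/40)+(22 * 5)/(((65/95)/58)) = 1349280/143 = 9435.52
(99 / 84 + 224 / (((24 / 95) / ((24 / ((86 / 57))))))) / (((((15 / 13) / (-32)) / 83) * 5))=-48865346296 / 7525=-6493733.73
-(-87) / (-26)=-87 / 26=-3.35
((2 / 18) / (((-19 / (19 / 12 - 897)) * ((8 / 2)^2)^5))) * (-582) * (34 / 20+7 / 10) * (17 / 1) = -3543701 / 29884416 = -0.12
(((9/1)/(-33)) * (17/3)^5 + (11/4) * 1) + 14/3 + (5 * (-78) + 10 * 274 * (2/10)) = -5089883/3564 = -1428.14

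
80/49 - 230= -11190/49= -228.37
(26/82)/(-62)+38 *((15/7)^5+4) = 1868.91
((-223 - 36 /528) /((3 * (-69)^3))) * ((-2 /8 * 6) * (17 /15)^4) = -163951723 /292701519000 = -0.00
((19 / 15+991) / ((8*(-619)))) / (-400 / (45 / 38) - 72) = 11163 / 22828720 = 0.00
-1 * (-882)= 882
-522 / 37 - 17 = -1151 / 37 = -31.11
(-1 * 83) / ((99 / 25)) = -2075 / 99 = -20.96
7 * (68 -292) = -1568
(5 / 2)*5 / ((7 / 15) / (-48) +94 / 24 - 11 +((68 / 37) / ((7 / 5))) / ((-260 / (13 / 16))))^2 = 108671220000 / 437898504121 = 0.25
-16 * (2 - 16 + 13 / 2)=120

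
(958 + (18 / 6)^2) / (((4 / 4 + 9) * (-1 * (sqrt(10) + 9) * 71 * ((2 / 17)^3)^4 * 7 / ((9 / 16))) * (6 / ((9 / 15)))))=-45635051975495489847 / 231256883200 + 5070561330610609983 * sqrt(10) / 231256883200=-127998478.34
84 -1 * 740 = -656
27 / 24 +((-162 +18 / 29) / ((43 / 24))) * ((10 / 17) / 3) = -2804409 / 169592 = -16.54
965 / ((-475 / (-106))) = 20458 / 95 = 215.35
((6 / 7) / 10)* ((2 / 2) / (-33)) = -1 / 385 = -0.00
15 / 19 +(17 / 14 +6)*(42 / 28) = 6177 / 532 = 11.61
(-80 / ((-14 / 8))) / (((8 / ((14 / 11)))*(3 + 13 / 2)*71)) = 160 / 14839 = 0.01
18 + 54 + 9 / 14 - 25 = 667 / 14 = 47.64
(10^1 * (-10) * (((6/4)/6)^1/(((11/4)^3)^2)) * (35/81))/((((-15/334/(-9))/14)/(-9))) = 3351756800/5314683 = 630.66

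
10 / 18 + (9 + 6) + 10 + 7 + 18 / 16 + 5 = 2785 / 72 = 38.68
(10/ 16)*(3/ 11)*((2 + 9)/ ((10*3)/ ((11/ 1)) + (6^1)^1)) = 55/ 256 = 0.21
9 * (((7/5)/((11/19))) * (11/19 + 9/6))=4977/110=45.25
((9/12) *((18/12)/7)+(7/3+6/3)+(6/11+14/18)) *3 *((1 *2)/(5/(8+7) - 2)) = -20.94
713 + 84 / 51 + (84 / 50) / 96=4859719 / 6800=714.66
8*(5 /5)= 8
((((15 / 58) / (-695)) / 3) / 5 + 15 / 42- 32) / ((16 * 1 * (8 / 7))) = -279021 / 161240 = -1.73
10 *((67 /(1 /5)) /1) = 3350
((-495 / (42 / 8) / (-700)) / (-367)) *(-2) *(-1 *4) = -264 / 89915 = -0.00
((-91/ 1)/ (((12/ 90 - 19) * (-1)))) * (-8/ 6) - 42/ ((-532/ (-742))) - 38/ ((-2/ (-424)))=-43597511/ 5377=-8108.15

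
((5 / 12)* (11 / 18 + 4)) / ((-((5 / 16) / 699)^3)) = -21501849006.08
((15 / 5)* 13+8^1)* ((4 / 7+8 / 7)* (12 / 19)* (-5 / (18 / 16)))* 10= -300800 / 133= -2261.65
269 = 269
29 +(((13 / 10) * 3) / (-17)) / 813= 1336017 / 46070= 29.00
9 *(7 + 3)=90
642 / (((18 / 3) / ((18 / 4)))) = 963 / 2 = 481.50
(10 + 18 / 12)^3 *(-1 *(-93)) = 1131531 / 8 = 141441.38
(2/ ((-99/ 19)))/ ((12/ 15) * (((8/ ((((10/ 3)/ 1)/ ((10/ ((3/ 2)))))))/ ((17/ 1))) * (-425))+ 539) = -38/ 21681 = -0.00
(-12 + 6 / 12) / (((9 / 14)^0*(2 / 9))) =-207 / 4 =-51.75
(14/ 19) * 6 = 84/ 19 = 4.42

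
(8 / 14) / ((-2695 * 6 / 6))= -4 / 18865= -0.00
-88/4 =-22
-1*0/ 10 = 0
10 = 10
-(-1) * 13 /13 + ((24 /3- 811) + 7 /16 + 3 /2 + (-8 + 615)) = -3089 /16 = -193.06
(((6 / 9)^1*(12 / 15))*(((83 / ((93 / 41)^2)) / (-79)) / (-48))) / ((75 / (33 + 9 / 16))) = 24974617 / 24597756000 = 0.00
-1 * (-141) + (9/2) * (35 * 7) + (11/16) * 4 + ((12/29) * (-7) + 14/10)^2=104997981/84100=1248.49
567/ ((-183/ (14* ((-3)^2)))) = -23814/ 61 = -390.39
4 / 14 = 2 / 7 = 0.29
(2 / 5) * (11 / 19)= 22 / 95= 0.23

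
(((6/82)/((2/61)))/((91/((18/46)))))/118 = 1647/20251868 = 0.00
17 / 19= 0.89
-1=-1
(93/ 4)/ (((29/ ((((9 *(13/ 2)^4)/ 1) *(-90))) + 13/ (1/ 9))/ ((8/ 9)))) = 7711470/ 43656863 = 0.18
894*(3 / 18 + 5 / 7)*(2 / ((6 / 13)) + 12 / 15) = 60643 / 15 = 4042.87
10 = 10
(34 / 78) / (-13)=-17 / 507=-0.03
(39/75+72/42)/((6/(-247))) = -96577/1050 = -91.98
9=9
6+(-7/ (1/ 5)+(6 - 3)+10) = -16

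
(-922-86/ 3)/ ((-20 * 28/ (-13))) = -9269/ 420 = -22.07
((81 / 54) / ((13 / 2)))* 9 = 2.08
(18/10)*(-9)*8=-648/5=-129.60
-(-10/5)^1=2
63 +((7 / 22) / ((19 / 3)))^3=4601191077 / 73034632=63.00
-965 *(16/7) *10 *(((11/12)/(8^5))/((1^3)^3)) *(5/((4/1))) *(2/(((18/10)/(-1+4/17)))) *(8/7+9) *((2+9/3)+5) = 6123528125/92123136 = 66.47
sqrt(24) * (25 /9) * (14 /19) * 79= 55300 * sqrt(6) /171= 792.14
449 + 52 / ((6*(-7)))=9403 / 21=447.76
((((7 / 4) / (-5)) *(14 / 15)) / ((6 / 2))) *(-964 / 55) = 23618 / 12375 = 1.91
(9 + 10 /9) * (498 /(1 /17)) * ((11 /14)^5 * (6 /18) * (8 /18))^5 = 1987410111195729113413292294093 /135117927482584060111916713918464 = 0.01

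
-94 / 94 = -1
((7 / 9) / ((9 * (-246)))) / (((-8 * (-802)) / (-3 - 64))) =469 / 127845216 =0.00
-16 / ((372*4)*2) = -1 / 186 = -0.01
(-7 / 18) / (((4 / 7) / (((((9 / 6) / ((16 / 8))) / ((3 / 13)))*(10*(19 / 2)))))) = -60515 / 288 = -210.12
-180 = -180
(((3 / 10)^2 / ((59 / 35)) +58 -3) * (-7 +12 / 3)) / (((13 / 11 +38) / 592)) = -317279292 / 127145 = -2495.41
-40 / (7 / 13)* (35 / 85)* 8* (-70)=17129.41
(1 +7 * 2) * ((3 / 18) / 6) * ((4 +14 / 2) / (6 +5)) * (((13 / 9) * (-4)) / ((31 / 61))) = -3965 / 837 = -4.74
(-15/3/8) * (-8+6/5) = 17/4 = 4.25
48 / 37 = 1.30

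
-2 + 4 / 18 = -16 / 9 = -1.78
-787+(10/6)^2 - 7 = -7121/9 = -791.22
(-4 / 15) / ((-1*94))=2 / 705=0.00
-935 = -935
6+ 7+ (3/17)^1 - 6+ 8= 258/17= 15.18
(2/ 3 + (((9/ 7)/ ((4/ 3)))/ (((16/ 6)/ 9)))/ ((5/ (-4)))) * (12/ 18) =-1627/ 1260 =-1.29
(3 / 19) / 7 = 3 / 133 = 0.02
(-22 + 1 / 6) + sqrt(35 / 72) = -131 / 6 + sqrt(70) / 12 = -21.14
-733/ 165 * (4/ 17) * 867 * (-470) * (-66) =-28112016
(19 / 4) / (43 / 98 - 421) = -931 / 82430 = -0.01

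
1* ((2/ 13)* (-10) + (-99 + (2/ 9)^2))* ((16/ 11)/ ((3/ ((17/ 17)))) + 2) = -8676830/ 34749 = -249.70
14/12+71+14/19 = 8311/114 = 72.90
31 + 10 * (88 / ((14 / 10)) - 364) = -20863 / 7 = -2980.43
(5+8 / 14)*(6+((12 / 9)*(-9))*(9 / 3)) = -1170 / 7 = -167.14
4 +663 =667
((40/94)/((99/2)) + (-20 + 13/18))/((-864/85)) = 1.90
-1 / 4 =-0.25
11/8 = 1.38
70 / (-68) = -35 / 34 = -1.03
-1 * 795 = -795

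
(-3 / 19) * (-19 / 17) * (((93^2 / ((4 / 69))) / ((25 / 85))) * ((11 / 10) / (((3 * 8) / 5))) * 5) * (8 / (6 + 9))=2188197 / 40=54704.92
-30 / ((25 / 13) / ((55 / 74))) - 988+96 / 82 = -1514609 / 1517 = -998.42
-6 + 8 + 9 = 11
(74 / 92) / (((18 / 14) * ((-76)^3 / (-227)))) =58793 / 181736064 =0.00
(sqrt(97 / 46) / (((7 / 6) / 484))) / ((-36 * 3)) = -121 * sqrt(4462) / 1449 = -5.58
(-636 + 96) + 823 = 283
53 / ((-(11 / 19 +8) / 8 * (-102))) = 4028 / 8313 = 0.48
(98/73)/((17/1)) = 98/1241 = 0.08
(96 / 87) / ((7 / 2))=64 / 203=0.32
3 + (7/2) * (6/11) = 54/11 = 4.91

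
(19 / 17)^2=361 / 289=1.25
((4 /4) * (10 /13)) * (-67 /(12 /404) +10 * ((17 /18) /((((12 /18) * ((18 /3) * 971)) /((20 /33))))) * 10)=-6505006930 /3749031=-1735.12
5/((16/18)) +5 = 85/8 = 10.62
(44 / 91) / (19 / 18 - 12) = -792 / 17927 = -0.04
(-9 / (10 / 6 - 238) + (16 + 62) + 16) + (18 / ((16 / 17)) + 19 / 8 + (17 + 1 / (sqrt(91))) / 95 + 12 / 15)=sqrt(91) / 8645 + 15696009 / 134710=116.52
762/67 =11.37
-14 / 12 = -7 / 6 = -1.17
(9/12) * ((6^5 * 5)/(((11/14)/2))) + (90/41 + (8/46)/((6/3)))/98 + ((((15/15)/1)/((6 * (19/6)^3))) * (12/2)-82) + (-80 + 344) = 259404812102822/3486271943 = 74407.51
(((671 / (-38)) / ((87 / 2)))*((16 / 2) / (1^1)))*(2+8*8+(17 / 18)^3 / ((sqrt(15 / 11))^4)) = -215.80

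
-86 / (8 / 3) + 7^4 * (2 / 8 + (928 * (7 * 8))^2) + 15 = 6484315931207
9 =9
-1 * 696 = -696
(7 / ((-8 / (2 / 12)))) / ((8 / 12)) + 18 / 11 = 499 / 352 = 1.42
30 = 30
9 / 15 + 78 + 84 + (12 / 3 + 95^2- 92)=45498 / 5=9099.60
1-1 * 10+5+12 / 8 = -5 / 2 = -2.50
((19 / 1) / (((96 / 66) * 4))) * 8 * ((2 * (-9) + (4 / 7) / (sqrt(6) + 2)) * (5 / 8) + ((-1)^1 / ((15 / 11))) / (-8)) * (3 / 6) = -2021657 / 13440 + 1045 * sqrt(6) / 448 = -144.71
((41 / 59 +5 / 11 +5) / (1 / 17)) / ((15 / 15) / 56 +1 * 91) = 3799432 / 3307953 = 1.15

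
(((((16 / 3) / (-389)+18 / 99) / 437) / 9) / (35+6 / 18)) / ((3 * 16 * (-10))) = -1079 / 428137570080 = -0.00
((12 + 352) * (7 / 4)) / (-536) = -637 / 536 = -1.19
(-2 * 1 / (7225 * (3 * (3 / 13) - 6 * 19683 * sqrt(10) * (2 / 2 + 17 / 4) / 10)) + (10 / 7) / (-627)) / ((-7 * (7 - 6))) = 139076730156841846 / 427285438061800116645 - 1478412 * sqrt(10) / 23179455026191025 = 0.00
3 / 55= 0.05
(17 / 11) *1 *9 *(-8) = -1224 / 11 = -111.27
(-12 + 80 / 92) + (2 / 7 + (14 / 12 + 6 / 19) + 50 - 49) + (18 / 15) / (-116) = -11141138 / 1330665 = -8.37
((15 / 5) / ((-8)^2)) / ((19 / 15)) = 45 / 1216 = 0.04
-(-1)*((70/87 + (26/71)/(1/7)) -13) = -59497/6177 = -9.63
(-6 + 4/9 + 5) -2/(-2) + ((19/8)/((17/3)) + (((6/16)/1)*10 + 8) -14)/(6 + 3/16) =250/1683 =0.15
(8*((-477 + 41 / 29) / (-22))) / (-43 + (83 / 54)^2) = -160869888 / 37801181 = -4.26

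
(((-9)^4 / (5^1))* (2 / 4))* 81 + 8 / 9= 4783049 / 90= 53144.99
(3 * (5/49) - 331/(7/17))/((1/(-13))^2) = -6654206/49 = -135800.12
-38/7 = -5.43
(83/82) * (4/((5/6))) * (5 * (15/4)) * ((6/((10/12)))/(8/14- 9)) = -188244/2419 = -77.82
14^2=196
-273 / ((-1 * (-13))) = -21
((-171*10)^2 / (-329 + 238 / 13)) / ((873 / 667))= -7190.74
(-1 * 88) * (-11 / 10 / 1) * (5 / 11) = 44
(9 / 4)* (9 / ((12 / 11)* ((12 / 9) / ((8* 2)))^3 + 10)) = 32076 / 15841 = 2.02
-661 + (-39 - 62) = -762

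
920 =920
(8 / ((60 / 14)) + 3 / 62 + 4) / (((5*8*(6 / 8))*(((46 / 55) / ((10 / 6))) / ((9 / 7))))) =60511 / 119784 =0.51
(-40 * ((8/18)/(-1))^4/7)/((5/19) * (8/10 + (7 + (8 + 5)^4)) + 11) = -194560/6569995131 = -0.00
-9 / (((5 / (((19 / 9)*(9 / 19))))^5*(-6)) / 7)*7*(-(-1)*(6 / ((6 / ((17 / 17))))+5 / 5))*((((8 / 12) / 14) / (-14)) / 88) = -1 / 550000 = -0.00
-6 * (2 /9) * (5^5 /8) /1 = -3125 /6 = -520.83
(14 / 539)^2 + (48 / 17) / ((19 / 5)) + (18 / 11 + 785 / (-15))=-286991525 / 5745201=-49.95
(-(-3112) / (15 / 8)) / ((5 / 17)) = 423232 / 75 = 5643.09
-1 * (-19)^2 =-361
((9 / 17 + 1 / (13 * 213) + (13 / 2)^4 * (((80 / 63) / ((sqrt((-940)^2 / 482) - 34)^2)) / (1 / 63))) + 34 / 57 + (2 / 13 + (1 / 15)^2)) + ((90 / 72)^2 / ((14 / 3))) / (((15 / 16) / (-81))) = 2823991267998061637587 / 3126701252962532700 + 137491939975 * sqrt(482) / 3329443202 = 1809.81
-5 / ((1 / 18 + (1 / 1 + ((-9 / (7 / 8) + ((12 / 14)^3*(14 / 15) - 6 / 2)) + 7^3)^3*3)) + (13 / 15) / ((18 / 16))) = -3970653750 / 85851333660925813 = -0.00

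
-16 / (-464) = 1 / 29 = 0.03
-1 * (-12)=12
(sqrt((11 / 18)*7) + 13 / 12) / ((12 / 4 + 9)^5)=0.00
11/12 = 0.92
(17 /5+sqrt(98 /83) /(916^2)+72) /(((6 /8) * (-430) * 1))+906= 2921096 /3225 - 7 * sqrt(166) /22459431480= 905.77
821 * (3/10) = 2463/10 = 246.30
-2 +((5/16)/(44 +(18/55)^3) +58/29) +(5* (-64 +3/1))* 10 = -357524169725/117221312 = -3049.99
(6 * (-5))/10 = -3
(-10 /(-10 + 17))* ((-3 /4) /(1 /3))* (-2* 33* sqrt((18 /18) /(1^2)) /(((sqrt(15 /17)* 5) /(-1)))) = 45.17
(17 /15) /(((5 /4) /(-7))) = -476 /75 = -6.35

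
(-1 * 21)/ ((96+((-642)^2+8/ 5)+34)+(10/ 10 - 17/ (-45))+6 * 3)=-945/ 18554174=-0.00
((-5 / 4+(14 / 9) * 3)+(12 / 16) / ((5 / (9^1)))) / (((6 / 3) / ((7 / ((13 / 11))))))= 847 / 60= 14.12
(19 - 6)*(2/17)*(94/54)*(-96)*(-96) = 1251328/51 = 24535.84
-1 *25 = -25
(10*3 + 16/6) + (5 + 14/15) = 193/5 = 38.60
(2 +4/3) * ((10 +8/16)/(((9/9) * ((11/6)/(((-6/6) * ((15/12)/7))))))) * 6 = -225/11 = -20.45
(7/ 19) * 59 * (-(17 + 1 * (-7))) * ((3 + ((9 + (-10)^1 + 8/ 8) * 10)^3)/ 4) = -6195/ 38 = -163.03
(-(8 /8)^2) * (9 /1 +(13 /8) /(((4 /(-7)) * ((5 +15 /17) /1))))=-27253 /3200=-8.52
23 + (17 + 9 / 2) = 89 / 2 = 44.50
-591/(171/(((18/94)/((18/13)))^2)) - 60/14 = -4.35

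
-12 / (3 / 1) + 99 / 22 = 1 / 2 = 0.50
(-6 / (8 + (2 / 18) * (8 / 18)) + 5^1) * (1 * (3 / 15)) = 1387 / 1630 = 0.85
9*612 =5508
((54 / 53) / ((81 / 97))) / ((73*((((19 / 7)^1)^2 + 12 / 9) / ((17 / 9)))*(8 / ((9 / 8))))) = 80801 / 158350432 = 0.00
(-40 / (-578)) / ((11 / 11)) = 0.07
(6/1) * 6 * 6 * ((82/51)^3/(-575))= -4410944/2824975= -1.56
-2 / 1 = -2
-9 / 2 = -4.50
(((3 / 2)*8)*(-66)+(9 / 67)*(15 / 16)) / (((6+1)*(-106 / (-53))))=-848889 / 15008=-56.56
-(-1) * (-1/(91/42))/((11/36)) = -216/143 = -1.51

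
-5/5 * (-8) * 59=472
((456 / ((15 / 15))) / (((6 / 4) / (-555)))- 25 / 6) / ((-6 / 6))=1012345 / 6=168724.17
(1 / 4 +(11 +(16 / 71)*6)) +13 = 7271 / 284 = 25.60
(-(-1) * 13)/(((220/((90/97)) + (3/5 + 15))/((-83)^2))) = 4030065/11372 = 354.38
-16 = -16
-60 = -60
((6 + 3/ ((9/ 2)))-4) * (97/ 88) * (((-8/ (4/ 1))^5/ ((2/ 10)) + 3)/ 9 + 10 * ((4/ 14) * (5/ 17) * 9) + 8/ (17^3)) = -296624351/ 10214127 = -29.04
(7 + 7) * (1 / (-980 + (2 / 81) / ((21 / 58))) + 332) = 3873780029 / 833432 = 4647.99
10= 10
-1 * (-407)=407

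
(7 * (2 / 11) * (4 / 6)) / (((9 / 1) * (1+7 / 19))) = 266 / 3861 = 0.07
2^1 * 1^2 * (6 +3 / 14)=87 / 7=12.43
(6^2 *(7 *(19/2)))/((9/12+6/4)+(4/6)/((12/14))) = 86184/109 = 790.68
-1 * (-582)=582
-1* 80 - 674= -754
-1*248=-248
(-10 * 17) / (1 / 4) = -680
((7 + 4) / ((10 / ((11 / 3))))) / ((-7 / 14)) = -121 / 15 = -8.07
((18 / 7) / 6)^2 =9 / 49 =0.18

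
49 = 49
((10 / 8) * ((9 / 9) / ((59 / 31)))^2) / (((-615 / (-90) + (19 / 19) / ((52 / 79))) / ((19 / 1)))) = 3560505 / 4535743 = 0.78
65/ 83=0.78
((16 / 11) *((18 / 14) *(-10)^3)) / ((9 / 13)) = -208000 / 77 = -2701.30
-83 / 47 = -1.77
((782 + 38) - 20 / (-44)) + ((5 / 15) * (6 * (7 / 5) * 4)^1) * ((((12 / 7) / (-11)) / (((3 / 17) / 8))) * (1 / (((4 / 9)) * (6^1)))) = 43493 / 55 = 790.78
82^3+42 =551410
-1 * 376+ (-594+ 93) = -877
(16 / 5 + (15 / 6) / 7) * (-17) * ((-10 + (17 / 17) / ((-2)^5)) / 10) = 1358793 / 22400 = 60.66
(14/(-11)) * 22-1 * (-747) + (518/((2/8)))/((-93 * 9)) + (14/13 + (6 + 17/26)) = 15761243/21762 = 724.26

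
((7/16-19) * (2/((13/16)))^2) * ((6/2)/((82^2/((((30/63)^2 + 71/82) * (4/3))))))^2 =-274756965296/5782335143298987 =-0.00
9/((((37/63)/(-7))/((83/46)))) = -329427/1702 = -193.55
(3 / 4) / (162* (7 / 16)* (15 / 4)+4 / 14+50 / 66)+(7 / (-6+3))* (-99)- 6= 443788119 / 1972367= 225.00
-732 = -732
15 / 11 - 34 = -359 / 11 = -32.64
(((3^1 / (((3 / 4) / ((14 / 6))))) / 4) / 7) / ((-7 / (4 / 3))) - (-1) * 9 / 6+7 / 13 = 3235 / 1638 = 1.97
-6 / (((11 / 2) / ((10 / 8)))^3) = -375 / 5324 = -0.07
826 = 826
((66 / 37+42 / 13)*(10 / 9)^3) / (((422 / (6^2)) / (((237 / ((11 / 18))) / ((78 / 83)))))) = 242.16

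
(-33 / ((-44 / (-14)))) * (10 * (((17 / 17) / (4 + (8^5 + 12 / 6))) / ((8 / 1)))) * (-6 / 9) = 5 / 18728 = 0.00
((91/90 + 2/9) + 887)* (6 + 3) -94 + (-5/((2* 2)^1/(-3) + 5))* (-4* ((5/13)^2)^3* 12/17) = 71307464470283/9026132830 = 7900.11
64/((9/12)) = 256/3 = 85.33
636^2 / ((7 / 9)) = 3640464 / 7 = 520066.29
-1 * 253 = -253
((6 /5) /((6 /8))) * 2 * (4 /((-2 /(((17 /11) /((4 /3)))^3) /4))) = -39.87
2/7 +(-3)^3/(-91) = 0.58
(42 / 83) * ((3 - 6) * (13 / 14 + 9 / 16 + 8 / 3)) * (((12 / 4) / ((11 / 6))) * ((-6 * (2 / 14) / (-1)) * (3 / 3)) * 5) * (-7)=51435 / 166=309.85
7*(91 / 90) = 637 / 90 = 7.08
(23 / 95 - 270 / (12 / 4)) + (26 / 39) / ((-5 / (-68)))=-22997 / 285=-80.69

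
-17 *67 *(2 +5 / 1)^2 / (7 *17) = -469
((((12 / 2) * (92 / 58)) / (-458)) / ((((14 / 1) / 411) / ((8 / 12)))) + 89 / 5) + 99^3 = 225535490878 / 232435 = 970316.39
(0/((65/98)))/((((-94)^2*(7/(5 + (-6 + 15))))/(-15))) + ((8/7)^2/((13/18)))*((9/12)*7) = 864/91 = 9.49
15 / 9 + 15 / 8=85 / 24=3.54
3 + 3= 6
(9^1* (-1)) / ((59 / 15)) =-135 / 59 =-2.29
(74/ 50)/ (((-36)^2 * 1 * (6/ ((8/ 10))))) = 0.00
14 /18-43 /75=46 /225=0.20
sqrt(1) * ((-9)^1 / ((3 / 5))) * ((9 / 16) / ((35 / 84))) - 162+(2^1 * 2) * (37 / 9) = -5969 / 36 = -165.81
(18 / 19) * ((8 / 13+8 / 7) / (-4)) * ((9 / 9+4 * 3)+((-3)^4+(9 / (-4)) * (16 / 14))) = -460800 / 12103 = -38.07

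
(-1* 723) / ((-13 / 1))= 723 / 13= 55.62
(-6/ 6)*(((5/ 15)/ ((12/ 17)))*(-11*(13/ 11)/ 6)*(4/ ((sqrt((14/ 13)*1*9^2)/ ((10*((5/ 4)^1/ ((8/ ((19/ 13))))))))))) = 8075*sqrt(182)/ 108864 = 1.00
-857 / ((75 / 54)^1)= -15426 / 25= -617.04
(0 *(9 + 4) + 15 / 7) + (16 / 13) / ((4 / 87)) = 2631 / 91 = 28.91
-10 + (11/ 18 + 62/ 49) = -7165/ 882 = -8.12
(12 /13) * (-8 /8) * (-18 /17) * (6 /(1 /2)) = 2592 /221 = 11.73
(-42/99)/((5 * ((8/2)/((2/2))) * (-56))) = 0.00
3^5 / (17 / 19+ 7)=1539 / 50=30.78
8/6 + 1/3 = 5/3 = 1.67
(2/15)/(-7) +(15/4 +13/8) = 4499/840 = 5.36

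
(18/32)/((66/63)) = 189/352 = 0.54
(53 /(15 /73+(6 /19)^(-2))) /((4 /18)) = 626778 /26893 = 23.31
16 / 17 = 0.94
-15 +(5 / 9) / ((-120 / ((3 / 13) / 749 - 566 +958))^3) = -98678482050376662643 / 2871387155051251200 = -34.37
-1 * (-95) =95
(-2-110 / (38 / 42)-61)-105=-5502 / 19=-289.58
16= 16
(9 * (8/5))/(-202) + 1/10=29/1010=0.03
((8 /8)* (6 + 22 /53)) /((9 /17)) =5780 /477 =12.12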